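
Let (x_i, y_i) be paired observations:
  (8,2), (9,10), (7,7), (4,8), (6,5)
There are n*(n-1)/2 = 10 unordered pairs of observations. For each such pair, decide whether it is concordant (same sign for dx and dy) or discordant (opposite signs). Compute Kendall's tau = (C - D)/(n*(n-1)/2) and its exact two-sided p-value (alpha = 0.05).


Step 1: Enumerate the 10 unordered pairs (i,j) with i<j and classify each by sign(x_j-x_i) * sign(y_j-y_i).
  (1,2):dx=+1,dy=+8->C; (1,3):dx=-1,dy=+5->D; (1,4):dx=-4,dy=+6->D; (1,5):dx=-2,dy=+3->D
  (2,3):dx=-2,dy=-3->C; (2,4):dx=-5,dy=-2->C; (2,5):dx=-3,dy=-5->C; (3,4):dx=-3,dy=+1->D
  (3,5):dx=-1,dy=-2->C; (4,5):dx=+2,dy=-3->D
Step 2: C = 5, D = 5, total pairs = 10.
Step 3: tau = (C - D)/(n(n-1)/2) = (5 - 5)/10 = 0.000000.
Step 4: Exact two-sided p-value (enumerate n! = 120 permutations of y under H0): p = 1.000000.
Step 5: alpha = 0.05. fail to reject H0.

tau_b = 0.0000 (C=5, D=5), p = 1.000000, fail to reject H0.


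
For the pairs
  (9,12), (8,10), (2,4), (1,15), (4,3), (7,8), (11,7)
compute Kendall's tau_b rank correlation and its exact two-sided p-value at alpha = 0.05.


Step 1: Enumerate the 21 unordered pairs (i,j) with i<j and classify each by sign(x_j-x_i) * sign(y_j-y_i).
  (1,2):dx=-1,dy=-2->C; (1,3):dx=-7,dy=-8->C; (1,4):dx=-8,dy=+3->D; (1,5):dx=-5,dy=-9->C
  (1,6):dx=-2,dy=-4->C; (1,7):dx=+2,dy=-5->D; (2,3):dx=-6,dy=-6->C; (2,4):dx=-7,dy=+5->D
  (2,5):dx=-4,dy=-7->C; (2,6):dx=-1,dy=-2->C; (2,7):dx=+3,dy=-3->D; (3,4):dx=-1,dy=+11->D
  (3,5):dx=+2,dy=-1->D; (3,6):dx=+5,dy=+4->C; (3,7):dx=+9,dy=+3->C; (4,5):dx=+3,dy=-12->D
  (4,6):dx=+6,dy=-7->D; (4,7):dx=+10,dy=-8->D; (5,6):dx=+3,dy=+5->C; (5,7):dx=+7,dy=+4->C
  (6,7):dx=+4,dy=-1->D
Step 2: C = 11, D = 10, total pairs = 21.
Step 3: tau = (C - D)/(n(n-1)/2) = (11 - 10)/21 = 0.047619.
Step 4: Exact two-sided p-value (enumerate n! = 5040 permutations of y under H0): p = 1.000000.
Step 5: alpha = 0.05. fail to reject H0.

tau_b = 0.0476 (C=11, D=10), p = 1.000000, fail to reject H0.


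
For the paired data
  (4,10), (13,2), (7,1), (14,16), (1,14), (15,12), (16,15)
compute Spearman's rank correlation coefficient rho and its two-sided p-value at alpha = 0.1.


Step 1: Rank x and y separately (midranks; no ties here).
rank(x): 4->2, 13->4, 7->3, 14->5, 1->1, 15->6, 16->7
rank(y): 10->3, 2->2, 1->1, 16->7, 14->5, 12->4, 15->6
Step 2: d_i = R_x(i) - R_y(i); compute d_i^2.
  (2-3)^2=1, (4-2)^2=4, (3-1)^2=4, (5-7)^2=4, (1-5)^2=16, (6-4)^2=4, (7-6)^2=1
sum(d^2) = 34.
Step 3: rho = 1 - 6*34 / (7*(7^2 - 1)) = 1 - 204/336 = 0.392857.
Step 4: Under H0, t = rho * sqrt((n-2)/(1-rho^2)) = 0.9553 ~ t(5).
Step 5: Two-sided p-value from the t-distribution with 5 df = 0.383317.
Step 6: alpha = 0.1. fail to reject H0.

rho = 0.3929, p = 0.383317, fail to reject H0 at alpha = 0.1.


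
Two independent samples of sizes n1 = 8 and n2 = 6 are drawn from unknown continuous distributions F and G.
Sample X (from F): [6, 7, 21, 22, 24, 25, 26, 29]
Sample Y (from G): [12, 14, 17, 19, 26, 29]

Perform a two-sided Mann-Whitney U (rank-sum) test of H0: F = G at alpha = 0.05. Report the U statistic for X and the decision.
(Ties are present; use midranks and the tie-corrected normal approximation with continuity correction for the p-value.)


Step 1: Combine and sort all 14 observations; assign midranks.
sorted (value, group): (6,X), (7,X), (12,Y), (14,Y), (17,Y), (19,Y), (21,X), (22,X), (24,X), (25,X), (26,X), (26,Y), (29,X), (29,Y)
ranks: 6->1, 7->2, 12->3, 14->4, 17->5, 19->6, 21->7, 22->8, 24->9, 25->10, 26->11.5, 26->11.5, 29->13.5, 29->13.5
Step 2: Rank sum for X: R1 = 1 + 2 + 7 + 8 + 9 + 10 + 11.5 + 13.5 = 62.
Step 3: U_X = R1 - n1(n1+1)/2 = 62 - 8*9/2 = 62 - 36 = 26.
       U_Y = n1*n2 - U_X = 48 - 26 = 22.
Step 4: Ties are present, so use the tie-corrected normal approximation (with continuity correction) for the p-value.
Step 5: p-value = 0.846116; compare to alpha = 0.05. fail to reject H0.

U_X = 26, p = 0.846116, fail to reject H0 at alpha = 0.05.


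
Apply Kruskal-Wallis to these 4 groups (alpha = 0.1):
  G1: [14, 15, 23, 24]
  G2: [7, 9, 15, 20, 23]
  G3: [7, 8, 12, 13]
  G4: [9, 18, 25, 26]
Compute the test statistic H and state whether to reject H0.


Step 1: Combine all N = 17 observations and assign midranks.
sorted (value, group, rank): (7,G2,1.5), (7,G3,1.5), (8,G3,3), (9,G2,4.5), (9,G4,4.5), (12,G3,6), (13,G3,7), (14,G1,8), (15,G1,9.5), (15,G2,9.5), (18,G4,11), (20,G2,12), (23,G1,13.5), (23,G2,13.5), (24,G1,15), (25,G4,16), (26,G4,17)
Step 2: Sum ranks within each group.
R_1 = 46 (n_1 = 4)
R_2 = 41 (n_2 = 5)
R_3 = 17.5 (n_3 = 4)
R_4 = 48.5 (n_4 = 4)
Step 3: H = 12/(N(N+1)) * sum(R_i^2/n_i) - 3(N+1)
     = 12/(17*18) * (46^2/4 + 41^2/5 + 17.5^2/4 + 48.5^2/4) - 3*18
     = 0.039216 * 1529.83 - 54
     = 5.993137.
Step 4: Ties present; correction factor C = 1 - 24/(17^3 - 17) = 0.995098. Corrected H = 5.993137 / 0.995098 = 6.022660.
Step 5: Under H0, H ~ chi^2(3); p-value = 0.110513.
Step 6: alpha = 0.1. fail to reject H0.

H = 6.0227, df = 3, p = 0.110513, fail to reject H0.


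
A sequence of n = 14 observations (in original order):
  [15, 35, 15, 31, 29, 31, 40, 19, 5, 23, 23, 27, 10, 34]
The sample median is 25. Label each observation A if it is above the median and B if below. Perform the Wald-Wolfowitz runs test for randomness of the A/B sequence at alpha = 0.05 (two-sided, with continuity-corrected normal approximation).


Step 1: Compute median = 25; label A = above, B = below.
Labels in order: BABAAAABBBBABA  (n_A = 7, n_B = 7)
Step 2: Count runs R = 8.
Step 3: Under H0 (random ordering), E[R] = 2*n_A*n_B/(n_A+n_B) + 1 = 2*7*7/14 + 1 = 8.0000.
        Var[R] = 2*n_A*n_B*(2*n_A*n_B - n_A - n_B) / ((n_A+n_B)^2 * (n_A+n_B-1)) = 8232/2548 = 3.2308.
        SD[R] = 1.7974.
Step 4: R = E[R], so z = 0 with no continuity correction.
Step 5: Two-sided p-value via normal approximation = 2*(1 - Phi(|z|)) = 1.000000.
Step 6: alpha = 0.05. fail to reject H0.

R = 8, z = 0.0000, p = 1.000000, fail to reject H0.


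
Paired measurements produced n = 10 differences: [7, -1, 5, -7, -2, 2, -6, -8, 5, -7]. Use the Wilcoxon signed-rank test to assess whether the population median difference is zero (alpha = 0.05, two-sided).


Step 1: Drop any zero differences (none here) and take |d_i|.
|d| = [7, 1, 5, 7, 2, 2, 6, 8, 5, 7]
Step 2: Midrank |d_i| (ties get averaged ranks).
ranks: |7|->8, |1|->1, |5|->4.5, |7|->8, |2|->2.5, |2|->2.5, |6|->6, |8|->10, |5|->4.5, |7|->8
Step 3: Attach original signs; sum ranks with positive sign and with negative sign.
W+ = 8 + 4.5 + 2.5 + 4.5 = 19.5
W- = 1 + 8 + 2.5 + 6 + 10 + 8 = 35.5
(Check: W+ + W- = 55 should equal n(n+1)/2 = 55.)
Step 4: Test statistic W = min(W+, W-) = 19.5.
Step 5: Ties in |d|, so use the tie-corrected normal approximation.
        E[W] = n(n+1)/4 = 10*11/4 = 27.5.
        Tie groups: |d|=2 (t=2), |d|=5 (t=2), |d|=7 (t=3); sum(t^3 - t) = 36.
        Var[W] = n(n+1)(2n+1)/24 - sum(t^3-t)/48 = 2310/24 - 36/48 = 95.5.
        z = (W - E[W]) / sqrt(Var[W]) = (19.5 - 27.5) / 9.7724 = -0.8186.
        Two-sided p = 2*Phi(z) = 0.412997.
Step 6: alpha = 0.05. fail to reject H0.

W+ = 19.5, W- = 35.5, W = min = 19.5, p = 0.412997, fail to reject H0.


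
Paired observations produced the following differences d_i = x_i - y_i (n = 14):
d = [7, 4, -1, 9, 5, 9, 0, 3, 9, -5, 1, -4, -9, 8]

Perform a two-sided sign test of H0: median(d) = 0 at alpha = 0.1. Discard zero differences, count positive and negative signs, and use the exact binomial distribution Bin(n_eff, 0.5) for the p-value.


Step 1: Discard zero differences. Original n = 14; n_eff = number of nonzero differences = 13.
Nonzero differences (with sign): +7, +4, -1, +9, +5, +9, +3, +9, -5, +1, -4, -9, +8
Step 2: Count signs: positive = 9, negative = 4.
Step 3: Under H0: P(positive) = 0.5, so the number of positives S ~ Bin(13, 0.5).
Step 4: Two-sided exact p-value = sum of Bin(13,0.5) probabilities at or below the observed probability = 0.266846.
Step 5: alpha = 0.1. fail to reject H0.

n_eff = 13, pos = 9, neg = 4, p = 0.266846, fail to reject H0.


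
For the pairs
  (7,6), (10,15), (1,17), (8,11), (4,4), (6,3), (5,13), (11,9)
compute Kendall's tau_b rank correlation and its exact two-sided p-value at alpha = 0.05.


Step 1: Enumerate the 28 unordered pairs (i,j) with i<j and classify each by sign(x_j-x_i) * sign(y_j-y_i).
  (1,2):dx=+3,dy=+9->C; (1,3):dx=-6,dy=+11->D; (1,4):dx=+1,dy=+5->C; (1,5):dx=-3,dy=-2->C
  (1,6):dx=-1,dy=-3->C; (1,7):dx=-2,dy=+7->D; (1,8):dx=+4,dy=+3->C; (2,3):dx=-9,dy=+2->D
  (2,4):dx=-2,dy=-4->C; (2,5):dx=-6,dy=-11->C; (2,6):dx=-4,dy=-12->C; (2,7):dx=-5,dy=-2->C
  (2,8):dx=+1,dy=-6->D; (3,4):dx=+7,dy=-6->D; (3,5):dx=+3,dy=-13->D; (3,6):dx=+5,dy=-14->D
  (3,7):dx=+4,dy=-4->D; (3,8):dx=+10,dy=-8->D; (4,5):dx=-4,dy=-7->C; (4,6):dx=-2,dy=-8->C
  (4,7):dx=-3,dy=+2->D; (4,8):dx=+3,dy=-2->D; (5,6):dx=+2,dy=-1->D; (5,7):dx=+1,dy=+9->C
  (5,8):dx=+7,dy=+5->C; (6,7):dx=-1,dy=+10->D; (6,8):dx=+5,dy=+6->C; (7,8):dx=+6,dy=-4->D
Step 2: C = 14, D = 14, total pairs = 28.
Step 3: tau = (C - D)/(n(n-1)/2) = (14 - 14)/28 = 0.000000.
Step 4: Exact two-sided p-value (enumerate n! = 40320 permutations of y under H0): p = 1.000000.
Step 5: alpha = 0.05. fail to reject H0.

tau_b = 0.0000 (C=14, D=14), p = 1.000000, fail to reject H0.


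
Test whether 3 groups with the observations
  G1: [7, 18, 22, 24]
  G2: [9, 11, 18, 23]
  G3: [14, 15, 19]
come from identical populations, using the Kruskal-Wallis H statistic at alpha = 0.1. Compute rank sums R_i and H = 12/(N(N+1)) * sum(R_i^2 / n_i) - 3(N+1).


Step 1: Combine all N = 11 observations and assign midranks.
sorted (value, group, rank): (7,G1,1), (9,G2,2), (11,G2,3), (14,G3,4), (15,G3,5), (18,G1,6.5), (18,G2,6.5), (19,G3,8), (22,G1,9), (23,G2,10), (24,G1,11)
Step 2: Sum ranks within each group.
R_1 = 27.5 (n_1 = 4)
R_2 = 21.5 (n_2 = 4)
R_3 = 17 (n_3 = 3)
Step 3: H = 12/(N(N+1)) * sum(R_i^2/n_i) - 3(N+1)
     = 12/(11*12) * (27.5^2/4 + 21.5^2/4 + 17^2/3) - 3*12
     = 0.090909 * 400.958 - 36
     = 0.450758.
Step 4: Ties present; correction factor C = 1 - 6/(11^3 - 11) = 0.995455. Corrected H = 0.450758 / 0.995455 = 0.452816.
Step 5: Under H0, H ~ chi^2(2); p-value = 0.797393.
Step 6: alpha = 0.1. fail to reject H0.

H = 0.4528, df = 2, p = 0.797393, fail to reject H0.


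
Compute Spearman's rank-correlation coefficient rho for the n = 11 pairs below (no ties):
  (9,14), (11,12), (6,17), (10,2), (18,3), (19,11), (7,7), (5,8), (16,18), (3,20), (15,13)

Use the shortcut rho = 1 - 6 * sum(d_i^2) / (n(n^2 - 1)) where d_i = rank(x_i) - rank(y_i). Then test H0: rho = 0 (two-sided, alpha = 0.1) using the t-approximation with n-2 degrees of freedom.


Step 1: Rank x and y separately (midranks; no ties here).
rank(x): 9->5, 11->7, 6->3, 10->6, 18->10, 19->11, 7->4, 5->2, 16->9, 3->1, 15->8
rank(y): 14->8, 12->6, 17->9, 2->1, 3->2, 11->5, 7->3, 8->4, 18->10, 20->11, 13->7
Step 2: d_i = R_x(i) - R_y(i); compute d_i^2.
  (5-8)^2=9, (7-6)^2=1, (3-9)^2=36, (6-1)^2=25, (10-2)^2=64, (11-5)^2=36, (4-3)^2=1, (2-4)^2=4, (9-10)^2=1, (1-11)^2=100, (8-7)^2=1
sum(d^2) = 278.
Step 3: rho = 1 - 6*278 / (11*(11^2 - 1)) = 1 - 1668/1320 = -0.263636.
Step 4: Under H0, t = rho * sqrt((n-2)/(1-rho^2)) = -0.8199 ~ t(9).
Step 5: Two-sided p-value from the t-distribution with 9 df = 0.433441.
Step 6: alpha = 0.1. fail to reject H0.

rho = -0.2636, p = 0.433441, fail to reject H0 at alpha = 0.1.


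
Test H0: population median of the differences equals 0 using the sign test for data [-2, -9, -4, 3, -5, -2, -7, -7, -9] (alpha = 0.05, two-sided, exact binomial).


Step 1: Discard zero differences. Original n = 9; n_eff = number of nonzero differences = 9.
Nonzero differences (with sign): -2, -9, -4, +3, -5, -2, -7, -7, -9
Step 2: Count signs: positive = 1, negative = 8.
Step 3: Under H0: P(positive) = 0.5, so the number of positives S ~ Bin(9, 0.5).
Step 4: Two-sided exact p-value = sum of Bin(9,0.5) probabilities at or below the observed probability = 0.039062.
Step 5: alpha = 0.05. reject H0.

n_eff = 9, pos = 1, neg = 8, p = 0.039062, reject H0.


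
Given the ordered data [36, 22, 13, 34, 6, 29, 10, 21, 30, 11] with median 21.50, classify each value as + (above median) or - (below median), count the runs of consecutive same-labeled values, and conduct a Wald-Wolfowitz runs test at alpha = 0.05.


Step 1: Compute median = 21.50; label A = above, B = below.
Labels in order: AABABABBAB  (n_A = 5, n_B = 5)
Step 2: Count runs R = 8.
Step 3: Under H0 (random ordering), E[R] = 2*n_A*n_B/(n_A+n_B) + 1 = 2*5*5/10 + 1 = 6.0000.
        Var[R] = 2*n_A*n_B*(2*n_A*n_B - n_A - n_B) / ((n_A+n_B)^2 * (n_A+n_B-1)) = 2000/900 = 2.2222.
        SD[R] = 1.4907.
Step 4: Continuity-corrected z = (R - 0.5 - E[R]) / SD[R] = (8 - 0.5 - 6.0000) / 1.4907 = 1.0062.
Step 5: Two-sided p-value via normal approximation = 2*(1 - Phi(|z|)) = 0.314305.
Step 6: alpha = 0.05. fail to reject H0.

R = 8, z = 1.0062, p = 0.314305, fail to reject H0.


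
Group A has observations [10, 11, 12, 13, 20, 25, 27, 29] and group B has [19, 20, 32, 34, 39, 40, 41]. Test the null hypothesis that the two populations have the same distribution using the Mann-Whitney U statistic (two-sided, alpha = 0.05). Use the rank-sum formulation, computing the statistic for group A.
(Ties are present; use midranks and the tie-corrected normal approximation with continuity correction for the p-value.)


Step 1: Combine and sort all 15 observations; assign midranks.
sorted (value, group): (10,X), (11,X), (12,X), (13,X), (19,Y), (20,X), (20,Y), (25,X), (27,X), (29,X), (32,Y), (34,Y), (39,Y), (40,Y), (41,Y)
ranks: 10->1, 11->2, 12->3, 13->4, 19->5, 20->6.5, 20->6.5, 25->8, 27->9, 29->10, 32->11, 34->12, 39->13, 40->14, 41->15
Step 2: Rank sum for X: R1 = 1 + 2 + 3 + 4 + 6.5 + 8 + 9 + 10 = 43.5.
Step 3: U_X = R1 - n1(n1+1)/2 = 43.5 - 8*9/2 = 43.5 - 36 = 7.5.
       U_Y = n1*n2 - U_X = 56 - 7.5 = 48.5.
Step 4: Ties are present, so use the tie-corrected normal approximation (with continuity correction) for the p-value.
Step 5: p-value = 0.020524; compare to alpha = 0.05. reject H0.

U_X = 7.5, p = 0.020524, reject H0 at alpha = 0.05.


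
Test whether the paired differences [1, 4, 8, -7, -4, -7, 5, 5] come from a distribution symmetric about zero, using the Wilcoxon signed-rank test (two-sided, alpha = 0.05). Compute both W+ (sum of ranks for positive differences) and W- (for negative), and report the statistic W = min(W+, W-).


Step 1: Drop any zero differences (none here) and take |d_i|.
|d| = [1, 4, 8, 7, 4, 7, 5, 5]
Step 2: Midrank |d_i| (ties get averaged ranks).
ranks: |1|->1, |4|->2.5, |8|->8, |7|->6.5, |4|->2.5, |7|->6.5, |5|->4.5, |5|->4.5
Step 3: Attach original signs; sum ranks with positive sign and with negative sign.
W+ = 1 + 2.5 + 8 + 4.5 + 4.5 = 20.5
W- = 6.5 + 2.5 + 6.5 = 15.5
(Check: W+ + W- = 36 should equal n(n+1)/2 = 36.)
Step 4: Test statistic W = min(W+, W-) = 15.5.
Step 5: Ties in |d|, so use the tie-corrected normal approximation.
        E[W] = n(n+1)/4 = 8*9/4 = 18.
        Tie groups: |d|=4 (t=2), |d|=5 (t=2), |d|=7 (t=2); sum(t^3 - t) = 18.
        Var[W] = n(n+1)(2n+1)/24 - sum(t^3-t)/48 = 1224/24 - 18/48 = 50.625.
        z = (W - E[W]) / sqrt(Var[W]) = (15.5 - 18) / 7.1151 = -0.3514.
        Two-sided p = 2*Phi(z) = 0.725315.
Step 6: alpha = 0.05. fail to reject H0.

W+ = 20.5, W- = 15.5, W = min = 15.5, p = 0.725315, fail to reject H0.


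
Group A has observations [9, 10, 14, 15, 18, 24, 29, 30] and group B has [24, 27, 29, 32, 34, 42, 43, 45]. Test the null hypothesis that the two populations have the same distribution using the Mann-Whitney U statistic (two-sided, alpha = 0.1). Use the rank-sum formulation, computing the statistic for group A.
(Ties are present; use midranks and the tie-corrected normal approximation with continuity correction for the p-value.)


Step 1: Combine and sort all 16 observations; assign midranks.
sorted (value, group): (9,X), (10,X), (14,X), (15,X), (18,X), (24,X), (24,Y), (27,Y), (29,X), (29,Y), (30,X), (32,Y), (34,Y), (42,Y), (43,Y), (45,Y)
ranks: 9->1, 10->2, 14->3, 15->4, 18->5, 24->6.5, 24->6.5, 27->8, 29->9.5, 29->9.5, 30->11, 32->12, 34->13, 42->14, 43->15, 45->16
Step 2: Rank sum for X: R1 = 1 + 2 + 3 + 4 + 5 + 6.5 + 9.5 + 11 = 42.
Step 3: U_X = R1 - n1(n1+1)/2 = 42 - 8*9/2 = 42 - 36 = 6.
       U_Y = n1*n2 - U_X = 64 - 6 = 58.
Step 4: Ties are present, so use the tie-corrected normal approximation (with continuity correction) for the p-value.
Step 5: p-value = 0.007319; compare to alpha = 0.1. reject H0.

U_X = 6, p = 0.007319, reject H0 at alpha = 0.1.


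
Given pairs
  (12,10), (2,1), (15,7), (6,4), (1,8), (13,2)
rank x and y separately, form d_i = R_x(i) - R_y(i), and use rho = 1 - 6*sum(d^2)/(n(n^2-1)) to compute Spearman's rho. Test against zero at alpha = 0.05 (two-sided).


Step 1: Rank x and y separately (midranks; no ties here).
rank(x): 12->4, 2->2, 15->6, 6->3, 1->1, 13->5
rank(y): 10->6, 1->1, 7->4, 4->3, 8->5, 2->2
Step 2: d_i = R_x(i) - R_y(i); compute d_i^2.
  (4-6)^2=4, (2-1)^2=1, (6-4)^2=4, (3-3)^2=0, (1-5)^2=16, (5-2)^2=9
sum(d^2) = 34.
Step 3: rho = 1 - 6*34 / (6*(6^2 - 1)) = 1 - 204/210 = 0.028571.
Step 4: Under H0, t = rho * sqrt((n-2)/(1-rho^2)) = 0.0572 ~ t(4).
Step 5: Two-sided p-value from the t-distribution with 4 df = 0.957155.
Step 6: alpha = 0.05. fail to reject H0.

rho = 0.0286, p = 0.957155, fail to reject H0 at alpha = 0.05.


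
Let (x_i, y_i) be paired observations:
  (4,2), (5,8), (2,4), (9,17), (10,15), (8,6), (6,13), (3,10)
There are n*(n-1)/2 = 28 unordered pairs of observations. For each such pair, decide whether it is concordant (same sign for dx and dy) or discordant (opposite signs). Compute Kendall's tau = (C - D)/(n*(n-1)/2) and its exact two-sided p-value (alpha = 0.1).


Step 1: Enumerate the 28 unordered pairs (i,j) with i<j and classify each by sign(x_j-x_i) * sign(y_j-y_i).
  (1,2):dx=+1,dy=+6->C; (1,3):dx=-2,dy=+2->D; (1,4):dx=+5,dy=+15->C; (1,5):dx=+6,dy=+13->C
  (1,6):dx=+4,dy=+4->C; (1,7):dx=+2,dy=+11->C; (1,8):dx=-1,dy=+8->D; (2,3):dx=-3,dy=-4->C
  (2,4):dx=+4,dy=+9->C; (2,5):dx=+5,dy=+7->C; (2,6):dx=+3,dy=-2->D; (2,7):dx=+1,dy=+5->C
  (2,8):dx=-2,dy=+2->D; (3,4):dx=+7,dy=+13->C; (3,5):dx=+8,dy=+11->C; (3,6):dx=+6,dy=+2->C
  (3,7):dx=+4,dy=+9->C; (3,8):dx=+1,dy=+6->C; (4,5):dx=+1,dy=-2->D; (4,6):dx=-1,dy=-11->C
  (4,7):dx=-3,dy=-4->C; (4,8):dx=-6,dy=-7->C; (5,6):dx=-2,dy=-9->C; (5,7):dx=-4,dy=-2->C
  (5,8):dx=-7,dy=-5->C; (6,7):dx=-2,dy=+7->D; (6,8):dx=-5,dy=+4->D; (7,8):dx=-3,dy=-3->C
Step 2: C = 21, D = 7, total pairs = 28.
Step 3: tau = (C - D)/(n(n-1)/2) = (21 - 7)/28 = 0.500000.
Step 4: Exact two-sided p-value (enumerate n! = 40320 permutations of y under H0): p = 0.108681.
Step 5: alpha = 0.1. fail to reject H0.

tau_b = 0.5000 (C=21, D=7), p = 0.108681, fail to reject H0.


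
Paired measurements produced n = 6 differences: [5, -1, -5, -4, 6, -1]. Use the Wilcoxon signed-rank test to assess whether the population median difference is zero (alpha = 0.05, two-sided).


Step 1: Drop any zero differences (none here) and take |d_i|.
|d| = [5, 1, 5, 4, 6, 1]
Step 2: Midrank |d_i| (ties get averaged ranks).
ranks: |5|->4.5, |1|->1.5, |5|->4.5, |4|->3, |6|->6, |1|->1.5
Step 3: Attach original signs; sum ranks with positive sign and with negative sign.
W+ = 4.5 + 6 = 10.5
W- = 1.5 + 4.5 + 3 + 1.5 = 10.5
(Check: W+ + W- = 21 should equal n(n+1)/2 = 21.)
Step 4: Test statistic W = min(W+, W-) = 10.5.
Step 5: Ties in |d|, so use the tie-corrected normal approximation.
        E[W] = n(n+1)/4 = 6*7/4 = 10.5.
        Tie groups: |d|=1 (t=2), |d|=5 (t=2); sum(t^3 - t) = 12.
        Var[W] = n(n+1)(2n+1)/24 - sum(t^3-t)/48 = 546/24 - 12/48 = 22.5.
        z = (W - E[W]) / sqrt(Var[W]) = (10.5 - 10.5) / 4.7434 = 0.0000.
        Two-sided p = 2*Phi(z) = 1.000000.
Step 6: alpha = 0.05. fail to reject H0.

W+ = 10.5, W- = 10.5, W = min = 10.5, p = 1.000000, fail to reject H0.


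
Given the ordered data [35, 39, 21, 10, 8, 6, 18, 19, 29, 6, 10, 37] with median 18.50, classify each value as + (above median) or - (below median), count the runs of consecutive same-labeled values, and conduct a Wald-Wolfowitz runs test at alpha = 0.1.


Step 1: Compute median = 18.50; label A = above, B = below.
Labels in order: AAABBBBAABBA  (n_A = 6, n_B = 6)
Step 2: Count runs R = 5.
Step 3: Under H0 (random ordering), E[R] = 2*n_A*n_B/(n_A+n_B) + 1 = 2*6*6/12 + 1 = 7.0000.
        Var[R] = 2*n_A*n_B*(2*n_A*n_B - n_A - n_B) / ((n_A+n_B)^2 * (n_A+n_B-1)) = 4320/1584 = 2.7273.
        SD[R] = 1.6514.
Step 4: Continuity-corrected z = (R + 0.5 - E[R]) / SD[R] = (5 + 0.5 - 7.0000) / 1.6514 = -0.9083.
Step 5: Two-sided p-value via normal approximation = 2*(1 - Phi(|z|)) = 0.363722.
Step 6: alpha = 0.1. fail to reject H0.

R = 5, z = -0.9083, p = 0.363722, fail to reject H0.


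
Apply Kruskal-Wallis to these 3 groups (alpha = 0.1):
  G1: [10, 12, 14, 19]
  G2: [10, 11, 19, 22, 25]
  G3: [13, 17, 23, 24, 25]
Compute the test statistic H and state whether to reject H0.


Step 1: Combine all N = 14 observations and assign midranks.
sorted (value, group, rank): (10,G1,1.5), (10,G2,1.5), (11,G2,3), (12,G1,4), (13,G3,5), (14,G1,6), (17,G3,7), (19,G1,8.5), (19,G2,8.5), (22,G2,10), (23,G3,11), (24,G3,12), (25,G2,13.5), (25,G3,13.5)
Step 2: Sum ranks within each group.
R_1 = 20 (n_1 = 4)
R_2 = 36.5 (n_2 = 5)
R_3 = 48.5 (n_3 = 5)
Step 3: H = 12/(N(N+1)) * sum(R_i^2/n_i) - 3(N+1)
     = 12/(14*15) * (20^2/4 + 36.5^2/5 + 48.5^2/5) - 3*15
     = 0.057143 * 836.9 - 45
     = 2.822857.
Step 4: Ties present; correction factor C = 1 - 18/(14^3 - 14) = 0.993407. Corrected H = 2.822857 / 0.993407 = 2.841593.
Step 5: Under H0, H ~ chi^2(2); p-value = 0.241522.
Step 6: alpha = 0.1. fail to reject H0.

H = 2.8416, df = 2, p = 0.241522, fail to reject H0.


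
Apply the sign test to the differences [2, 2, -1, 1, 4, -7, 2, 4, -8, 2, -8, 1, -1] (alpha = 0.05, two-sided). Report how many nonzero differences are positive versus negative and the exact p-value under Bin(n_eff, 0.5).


Step 1: Discard zero differences. Original n = 13; n_eff = number of nonzero differences = 13.
Nonzero differences (with sign): +2, +2, -1, +1, +4, -7, +2, +4, -8, +2, -8, +1, -1
Step 2: Count signs: positive = 8, negative = 5.
Step 3: Under H0: P(positive) = 0.5, so the number of positives S ~ Bin(13, 0.5).
Step 4: Two-sided exact p-value = sum of Bin(13,0.5) probabilities at or below the observed probability = 0.581055.
Step 5: alpha = 0.05. fail to reject H0.

n_eff = 13, pos = 8, neg = 5, p = 0.581055, fail to reject H0.


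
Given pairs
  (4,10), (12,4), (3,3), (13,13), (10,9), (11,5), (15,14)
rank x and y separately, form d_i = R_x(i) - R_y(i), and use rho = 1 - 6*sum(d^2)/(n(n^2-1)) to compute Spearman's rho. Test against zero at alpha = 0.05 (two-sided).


Step 1: Rank x and y separately (midranks; no ties here).
rank(x): 4->2, 12->5, 3->1, 13->6, 10->3, 11->4, 15->7
rank(y): 10->5, 4->2, 3->1, 13->6, 9->4, 5->3, 14->7
Step 2: d_i = R_x(i) - R_y(i); compute d_i^2.
  (2-5)^2=9, (5-2)^2=9, (1-1)^2=0, (6-6)^2=0, (3-4)^2=1, (4-3)^2=1, (7-7)^2=0
sum(d^2) = 20.
Step 3: rho = 1 - 6*20 / (7*(7^2 - 1)) = 1 - 120/336 = 0.642857.
Step 4: Under H0, t = rho * sqrt((n-2)/(1-rho^2)) = 1.8766 ~ t(5).
Step 5: Two-sided p-value from the t-distribution with 5 df = 0.119392.
Step 6: alpha = 0.05. fail to reject H0.

rho = 0.6429, p = 0.119392, fail to reject H0 at alpha = 0.05.


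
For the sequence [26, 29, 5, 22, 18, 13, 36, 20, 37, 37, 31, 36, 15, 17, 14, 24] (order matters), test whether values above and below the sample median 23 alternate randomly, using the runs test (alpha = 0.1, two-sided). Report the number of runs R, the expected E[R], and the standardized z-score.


Step 1: Compute median = 23; label A = above, B = below.
Labels in order: AABBBBABAAAABBBA  (n_A = 8, n_B = 8)
Step 2: Count runs R = 7.
Step 3: Under H0 (random ordering), E[R] = 2*n_A*n_B/(n_A+n_B) + 1 = 2*8*8/16 + 1 = 9.0000.
        Var[R] = 2*n_A*n_B*(2*n_A*n_B - n_A - n_B) / ((n_A+n_B)^2 * (n_A+n_B-1)) = 14336/3840 = 3.7333.
        SD[R] = 1.9322.
Step 4: Continuity-corrected z = (R + 0.5 - E[R]) / SD[R] = (7 + 0.5 - 9.0000) / 1.9322 = -0.7763.
Step 5: Two-sided p-value via normal approximation = 2*(1 - Phi(|z|)) = 0.437558.
Step 6: alpha = 0.1. fail to reject H0.

R = 7, z = -0.7763, p = 0.437558, fail to reject H0.


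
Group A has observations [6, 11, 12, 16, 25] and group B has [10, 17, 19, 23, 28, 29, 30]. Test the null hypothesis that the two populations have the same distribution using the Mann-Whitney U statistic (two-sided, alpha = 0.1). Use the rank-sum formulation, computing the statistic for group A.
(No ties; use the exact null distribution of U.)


Step 1: Combine and sort all 12 observations; assign midranks.
sorted (value, group): (6,X), (10,Y), (11,X), (12,X), (16,X), (17,Y), (19,Y), (23,Y), (25,X), (28,Y), (29,Y), (30,Y)
ranks: 6->1, 10->2, 11->3, 12->4, 16->5, 17->6, 19->7, 23->8, 25->9, 28->10, 29->11, 30->12
Step 2: Rank sum for X: R1 = 1 + 3 + 4 + 5 + 9 = 22.
Step 3: U_X = R1 - n1(n1+1)/2 = 22 - 5*6/2 = 22 - 15 = 7.
       U_Y = n1*n2 - U_X = 35 - 7 = 28.
Step 4: No ties, so the exact null distribution of U (based on enumerating the C(12,5) = 792 equally likely rank assignments) gives the two-sided p-value.
Step 5: p-value = 0.106061; compare to alpha = 0.1. fail to reject H0.

U_X = 7, p = 0.106061, fail to reject H0 at alpha = 0.1.


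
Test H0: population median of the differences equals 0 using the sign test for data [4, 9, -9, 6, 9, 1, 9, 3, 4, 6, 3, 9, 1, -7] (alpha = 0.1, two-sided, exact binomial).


Step 1: Discard zero differences. Original n = 14; n_eff = number of nonzero differences = 14.
Nonzero differences (with sign): +4, +9, -9, +6, +9, +1, +9, +3, +4, +6, +3, +9, +1, -7
Step 2: Count signs: positive = 12, negative = 2.
Step 3: Under H0: P(positive) = 0.5, so the number of positives S ~ Bin(14, 0.5).
Step 4: Two-sided exact p-value = sum of Bin(14,0.5) probabilities at or below the observed probability = 0.012939.
Step 5: alpha = 0.1. reject H0.

n_eff = 14, pos = 12, neg = 2, p = 0.012939, reject H0.


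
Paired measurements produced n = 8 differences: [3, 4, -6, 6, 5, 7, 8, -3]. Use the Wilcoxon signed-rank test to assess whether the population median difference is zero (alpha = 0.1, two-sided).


Step 1: Drop any zero differences (none here) and take |d_i|.
|d| = [3, 4, 6, 6, 5, 7, 8, 3]
Step 2: Midrank |d_i| (ties get averaged ranks).
ranks: |3|->1.5, |4|->3, |6|->5.5, |6|->5.5, |5|->4, |7|->7, |8|->8, |3|->1.5
Step 3: Attach original signs; sum ranks with positive sign and with negative sign.
W+ = 1.5 + 3 + 5.5 + 4 + 7 + 8 = 29
W- = 5.5 + 1.5 = 7
(Check: W+ + W- = 36 should equal n(n+1)/2 = 36.)
Step 4: Test statistic W = min(W+, W-) = 7.
Step 5: Ties in |d|, so use the tie-corrected normal approximation.
        E[W] = n(n+1)/4 = 8*9/4 = 18.
        Tie groups: |d|=3 (t=2), |d|=6 (t=2); sum(t^3 - t) = 12.
        Var[W] = n(n+1)(2n+1)/24 - sum(t^3-t)/48 = 1224/24 - 12/48 = 50.75.
        z = (W - E[W]) / sqrt(Var[W]) = (7 - 18) / 7.1239 = -1.5441.
        Two-sided p = 2*Phi(z) = 0.122565.
Step 6: alpha = 0.1. fail to reject H0.

W+ = 29, W- = 7, W = min = 7, p = 0.122565, fail to reject H0.


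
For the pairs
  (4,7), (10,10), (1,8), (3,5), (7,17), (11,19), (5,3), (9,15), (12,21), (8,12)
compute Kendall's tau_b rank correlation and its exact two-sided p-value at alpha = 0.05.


Step 1: Enumerate the 45 unordered pairs (i,j) with i<j and classify each by sign(x_j-x_i) * sign(y_j-y_i).
  (1,2):dx=+6,dy=+3->C; (1,3):dx=-3,dy=+1->D; (1,4):dx=-1,dy=-2->C; (1,5):dx=+3,dy=+10->C
  (1,6):dx=+7,dy=+12->C; (1,7):dx=+1,dy=-4->D; (1,8):dx=+5,dy=+8->C; (1,9):dx=+8,dy=+14->C
  (1,10):dx=+4,dy=+5->C; (2,3):dx=-9,dy=-2->C; (2,4):dx=-7,dy=-5->C; (2,5):dx=-3,dy=+7->D
  (2,6):dx=+1,dy=+9->C; (2,7):dx=-5,dy=-7->C; (2,8):dx=-1,dy=+5->D; (2,9):dx=+2,dy=+11->C
  (2,10):dx=-2,dy=+2->D; (3,4):dx=+2,dy=-3->D; (3,5):dx=+6,dy=+9->C; (3,6):dx=+10,dy=+11->C
  (3,7):dx=+4,dy=-5->D; (3,8):dx=+8,dy=+7->C; (3,9):dx=+11,dy=+13->C; (3,10):dx=+7,dy=+4->C
  (4,5):dx=+4,dy=+12->C; (4,6):dx=+8,dy=+14->C; (4,7):dx=+2,dy=-2->D; (4,8):dx=+6,dy=+10->C
  (4,9):dx=+9,dy=+16->C; (4,10):dx=+5,dy=+7->C; (5,6):dx=+4,dy=+2->C; (5,7):dx=-2,dy=-14->C
  (5,8):dx=+2,dy=-2->D; (5,9):dx=+5,dy=+4->C; (5,10):dx=+1,dy=-5->D; (6,7):dx=-6,dy=-16->C
  (6,8):dx=-2,dy=-4->C; (6,9):dx=+1,dy=+2->C; (6,10):dx=-3,dy=-7->C; (7,8):dx=+4,dy=+12->C
  (7,9):dx=+7,dy=+18->C; (7,10):dx=+3,dy=+9->C; (8,9):dx=+3,dy=+6->C; (8,10):dx=-1,dy=-3->C
  (9,10):dx=-4,dy=-9->C
Step 2: C = 35, D = 10, total pairs = 45.
Step 3: tau = (C - D)/(n(n-1)/2) = (35 - 10)/45 = 0.555556.
Step 4: Exact two-sided p-value (enumerate n! = 3628800 permutations of y under H0): p = 0.028609.
Step 5: alpha = 0.05. reject H0.

tau_b = 0.5556 (C=35, D=10), p = 0.028609, reject H0.


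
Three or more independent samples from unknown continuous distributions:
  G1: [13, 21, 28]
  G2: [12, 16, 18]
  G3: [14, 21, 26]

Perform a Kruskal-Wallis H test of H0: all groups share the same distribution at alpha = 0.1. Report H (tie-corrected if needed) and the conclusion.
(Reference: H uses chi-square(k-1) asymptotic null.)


Step 1: Combine all N = 9 observations and assign midranks.
sorted (value, group, rank): (12,G2,1), (13,G1,2), (14,G3,3), (16,G2,4), (18,G2,5), (21,G1,6.5), (21,G3,6.5), (26,G3,8), (28,G1,9)
Step 2: Sum ranks within each group.
R_1 = 17.5 (n_1 = 3)
R_2 = 10 (n_2 = 3)
R_3 = 17.5 (n_3 = 3)
Step 3: H = 12/(N(N+1)) * sum(R_i^2/n_i) - 3(N+1)
     = 12/(9*10) * (17.5^2/3 + 10^2/3 + 17.5^2/3) - 3*10
     = 0.133333 * 237.5 - 30
     = 1.666667.
Step 4: Ties present; correction factor C = 1 - 6/(9^3 - 9) = 0.991667. Corrected H = 1.666667 / 0.991667 = 1.680672.
Step 5: Under H0, H ~ chi^2(2); p-value = 0.431565.
Step 6: alpha = 0.1. fail to reject H0.

H = 1.6807, df = 2, p = 0.431565, fail to reject H0.


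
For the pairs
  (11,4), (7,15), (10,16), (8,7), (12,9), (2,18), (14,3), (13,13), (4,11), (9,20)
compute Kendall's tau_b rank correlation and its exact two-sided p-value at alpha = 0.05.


Step 1: Enumerate the 45 unordered pairs (i,j) with i<j and classify each by sign(x_j-x_i) * sign(y_j-y_i).
  (1,2):dx=-4,dy=+11->D; (1,3):dx=-1,dy=+12->D; (1,4):dx=-3,dy=+3->D; (1,5):dx=+1,dy=+5->C
  (1,6):dx=-9,dy=+14->D; (1,7):dx=+3,dy=-1->D; (1,8):dx=+2,dy=+9->C; (1,9):dx=-7,dy=+7->D
  (1,10):dx=-2,dy=+16->D; (2,3):dx=+3,dy=+1->C; (2,4):dx=+1,dy=-8->D; (2,5):dx=+5,dy=-6->D
  (2,6):dx=-5,dy=+3->D; (2,7):dx=+7,dy=-12->D; (2,8):dx=+6,dy=-2->D; (2,9):dx=-3,dy=-4->C
  (2,10):dx=+2,dy=+5->C; (3,4):dx=-2,dy=-9->C; (3,5):dx=+2,dy=-7->D; (3,6):dx=-8,dy=+2->D
  (3,7):dx=+4,dy=-13->D; (3,8):dx=+3,dy=-3->D; (3,9):dx=-6,dy=-5->C; (3,10):dx=-1,dy=+4->D
  (4,5):dx=+4,dy=+2->C; (4,6):dx=-6,dy=+11->D; (4,7):dx=+6,dy=-4->D; (4,8):dx=+5,dy=+6->C
  (4,9):dx=-4,dy=+4->D; (4,10):dx=+1,dy=+13->C; (5,6):dx=-10,dy=+9->D; (5,7):dx=+2,dy=-6->D
  (5,8):dx=+1,dy=+4->C; (5,9):dx=-8,dy=+2->D; (5,10):dx=-3,dy=+11->D; (6,7):dx=+12,dy=-15->D
  (6,8):dx=+11,dy=-5->D; (6,9):dx=+2,dy=-7->D; (6,10):dx=+7,dy=+2->C; (7,8):dx=-1,dy=+10->D
  (7,9):dx=-10,dy=+8->D; (7,10):dx=-5,dy=+17->D; (8,9):dx=-9,dy=-2->C; (8,10):dx=-4,dy=+7->D
  (9,10):dx=+5,dy=+9->C
Step 2: C = 14, D = 31, total pairs = 45.
Step 3: tau = (C - D)/(n(n-1)/2) = (14 - 31)/45 = -0.377778.
Step 4: Exact two-sided p-value (enumerate n! = 3628800 permutations of y under H0): p = 0.155742.
Step 5: alpha = 0.05. fail to reject H0.

tau_b = -0.3778 (C=14, D=31), p = 0.155742, fail to reject H0.


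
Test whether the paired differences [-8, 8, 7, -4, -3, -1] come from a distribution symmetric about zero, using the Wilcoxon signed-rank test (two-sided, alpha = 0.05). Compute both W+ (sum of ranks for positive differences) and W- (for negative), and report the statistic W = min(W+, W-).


Step 1: Drop any zero differences (none here) and take |d_i|.
|d| = [8, 8, 7, 4, 3, 1]
Step 2: Midrank |d_i| (ties get averaged ranks).
ranks: |8|->5.5, |8|->5.5, |7|->4, |4|->3, |3|->2, |1|->1
Step 3: Attach original signs; sum ranks with positive sign and with negative sign.
W+ = 5.5 + 4 = 9.5
W- = 5.5 + 3 + 2 + 1 = 11.5
(Check: W+ + W- = 21 should equal n(n+1)/2 = 21.)
Step 4: Test statistic W = min(W+, W-) = 9.5.
Step 5: Ties in |d|, so use the tie-corrected normal approximation.
        E[W] = n(n+1)/4 = 6*7/4 = 10.5.
        Tie groups: |d|=8 (t=2); sum(t^3 - t) = 6.
        Var[W] = n(n+1)(2n+1)/24 - sum(t^3-t)/48 = 546/24 - 6/48 = 22.625.
        z = (W - E[W]) / sqrt(Var[W]) = (9.5 - 10.5) / 4.7566 = -0.2102.
        Two-sided p = 2*Phi(z) = 0.833484.
Step 6: alpha = 0.05. fail to reject H0.

W+ = 9.5, W- = 11.5, W = min = 9.5, p = 0.833484, fail to reject H0.


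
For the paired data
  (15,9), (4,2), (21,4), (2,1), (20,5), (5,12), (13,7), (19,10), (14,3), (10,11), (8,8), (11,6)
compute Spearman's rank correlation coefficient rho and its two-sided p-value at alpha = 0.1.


Step 1: Rank x and y separately (midranks; no ties here).
rank(x): 15->9, 4->2, 21->12, 2->1, 20->11, 5->3, 13->7, 19->10, 14->8, 10->5, 8->4, 11->6
rank(y): 9->9, 2->2, 4->4, 1->1, 5->5, 12->12, 7->7, 10->10, 3->3, 11->11, 8->8, 6->6
Step 2: d_i = R_x(i) - R_y(i); compute d_i^2.
  (9-9)^2=0, (2-2)^2=0, (12-4)^2=64, (1-1)^2=0, (11-5)^2=36, (3-12)^2=81, (7-7)^2=0, (10-10)^2=0, (8-3)^2=25, (5-11)^2=36, (4-8)^2=16, (6-6)^2=0
sum(d^2) = 258.
Step 3: rho = 1 - 6*258 / (12*(12^2 - 1)) = 1 - 1548/1716 = 0.097902.
Step 4: Under H0, t = rho * sqrt((n-2)/(1-rho^2)) = 0.3111 ~ t(10).
Step 5: Two-sided p-value from the t-distribution with 10 df = 0.762122.
Step 6: alpha = 0.1. fail to reject H0.

rho = 0.0979, p = 0.762122, fail to reject H0 at alpha = 0.1.


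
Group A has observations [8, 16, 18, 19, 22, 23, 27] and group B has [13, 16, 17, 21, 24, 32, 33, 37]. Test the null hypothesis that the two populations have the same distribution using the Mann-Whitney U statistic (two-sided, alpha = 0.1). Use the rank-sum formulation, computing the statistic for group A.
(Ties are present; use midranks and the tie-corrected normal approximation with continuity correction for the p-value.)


Step 1: Combine and sort all 15 observations; assign midranks.
sorted (value, group): (8,X), (13,Y), (16,X), (16,Y), (17,Y), (18,X), (19,X), (21,Y), (22,X), (23,X), (24,Y), (27,X), (32,Y), (33,Y), (37,Y)
ranks: 8->1, 13->2, 16->3.5, 16->3.5, 17->5, 18->6, 19->7, 21->8, 22->9, 23->10, 24->11, 27->12, 32->13, 33->14, 37->15
Step 2: Rank sum for X: R1 = 1 + 3.5 + 6 + 7 + 9 + 10 + 12 = 48.5.
Step 3: U_X = R1 - n1(n1+1)/2 = 48.5 - 7*8/2 = 48.5 - 28 = 20.5.
       U_Y = n1*n2 - U_X = 56 - 20.5 = 35.5.
Step 4: Ties are present, so use the tie-corrected normal approximation (with continuity correction) for the p-value.
Step 5: p-value = 0.417471; compare to alpha = 0.1. fail to reject H0.

U_X = 20.5, p = 0.417471, fail to reject H0 at alpha = 0.1.


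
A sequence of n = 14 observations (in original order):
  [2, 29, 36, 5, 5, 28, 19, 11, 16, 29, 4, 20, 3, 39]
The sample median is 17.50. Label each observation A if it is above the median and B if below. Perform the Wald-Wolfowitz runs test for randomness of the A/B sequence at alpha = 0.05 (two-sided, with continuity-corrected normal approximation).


Step 1: Compute median = 17.50; label A = above, B = below.
Labels in order: BAABBAABBABABA  (n_A = 7, n_B = 7)
Step 2: Count runs R = 10.
Step 3: Under H0 (random ordering), E[R] = 2*n_A*n_B/(n_A+n_B) + 1 = 2*7*7/14 + 1 = 8.0000.
        Var[R] = 2*n_A*n_B*(2*n_A*n_B - n_A - n_B) / ((n_A+n_B)^2 * (n_A+n_B-1)) = 8232/2548 = 3.2308.
        SD[R] = 1.7974.
Step 4: Continuity-corrected z = (R - 0.5 - E[R]) / SD[R] = (10 - 0.5 - 8.0000) / 1.7974 = 0.8345.
Step 5: Two-sided p-value via normal approximation = 2*(1 - Phi(|z|)) = 0.403986.
Step 6: alpha = 0.05. fail to reject H0.

R = 10, z = 0.8345, p = 0.403986, fail to reject H0.


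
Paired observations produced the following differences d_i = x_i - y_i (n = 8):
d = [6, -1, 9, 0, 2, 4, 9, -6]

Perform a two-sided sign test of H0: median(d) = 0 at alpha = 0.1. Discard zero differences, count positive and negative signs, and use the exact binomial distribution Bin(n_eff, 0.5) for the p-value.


Step 1: Discard zero differences. Original n = 8; n_eff = number of nonzero differences = 7.
Nonzero differences (with sign): +6, -1, +9, +2, +4, +9, -6
Step 2: Count signs: positive = 5, negative = 2.
Step 3: Under H0: P(positive) = 0.5, so the number of positives S ~ Bin(7, 0.5).
Step 4: Two-sided exact p-value = sum of Bin(7,0.5) probabilities at or below the observed probability = 0.453125.
Step 5: alpha = 0.1. fail to reject H0.

n_eff = 7, pos = 5, neg = 2, p = 0.453125, fail to reject H0.


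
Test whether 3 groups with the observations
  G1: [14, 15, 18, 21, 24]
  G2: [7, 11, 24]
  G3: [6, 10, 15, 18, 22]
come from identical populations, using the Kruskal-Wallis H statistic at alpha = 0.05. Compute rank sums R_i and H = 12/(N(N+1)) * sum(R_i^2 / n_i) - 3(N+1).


Step 1: Combine all N = 13 observations and assign midranks.
sorted (value, group, rank): (6,G3,1), (7,G2,2), (10,G3,3), (11,G2,4), (14,G1,5), (15,G1,6.5), (15,G3,6.5), (18,G1,8.5), (18,G3,8.5), (21,G1,10), (22,G3,11), (24,G1,12.5), (24,G2,12.5)
Step 2: Sum ranks within each group.
R_1 = 42.5 (n_1 = 5)
R_2 = 18.5 (n_2 = 3)
R_3 = 30 (n_3 = 5)
Step 3: H = 12/(N(N+1)) * sum(R_i^2/n_i) - 3(N+1)
     = 12/(13*14) * (42.5^2/5 + 18.5^2/3 + 30^2/5) - 3*14
     = 0.065934 * 655.333 - 42
     = 1.208791.
Step 4: Ties present; correction factor C = 1 - 18/(13^3 - 13) = 0.991758. Corrected H = 1.208791 / 0.991758 = 1.218837.
Step 5: Under H0, H ~ chi^2(2); p-value = 0.543667.
Step 6: alpha = 0.05. fail to reject H0.

H = 1.2188, df = 2, p = 0.543667, fail to reject H0.


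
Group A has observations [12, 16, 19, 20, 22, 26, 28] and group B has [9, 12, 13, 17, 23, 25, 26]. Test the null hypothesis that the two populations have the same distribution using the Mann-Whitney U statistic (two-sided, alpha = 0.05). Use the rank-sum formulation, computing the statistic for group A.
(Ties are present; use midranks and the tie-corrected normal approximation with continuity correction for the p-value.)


Step 1: Combine and sort all 14 observations; assign midranks.
sorted (value, group): (9,Y), (12,X), (12,Y), (13,Y), (16,X), (17,Y), (19,X), (20,X), (22,X), (23,Y), (25,Y), (26,X), (26,Y), (28,X)
ranks: 9->1, 12->2.5, 12->2.5, 13->4, 16->5, 17->6, 19->7, 20->8, 22->9, 23->10, 25->11, 26->12.5, 26->12.5, 28->14
Step 2: Rank sum for X: R1 = 2.5 + 5 + 7 + 8 + 9 + 12.5 + 14 = 58.
Step 3: U_X = R1 - n1(n1+1)/2 = 58 - 7*8/2 = 58 - 28 = 30.
       U_Y = n1*n2 - U_X = 49 - 30 = 19.
Step 4: Ties are present, so use the tie-corrected normal approximation (with continuity correction) for the p-value.
Step 5: p-value = 0.521987; compare to alpha = 0.05. fail to reject H0.

U_X = 30, p = 0.521987, fail to reject H0 at alpha = 0.05.


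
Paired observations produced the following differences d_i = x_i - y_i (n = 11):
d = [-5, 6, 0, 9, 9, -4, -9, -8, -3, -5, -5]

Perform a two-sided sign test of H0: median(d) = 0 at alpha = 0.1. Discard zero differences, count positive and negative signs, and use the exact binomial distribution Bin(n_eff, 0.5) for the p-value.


Step 1: Discard zero differences. Original n = 11; n_eff = number of nonzero differences = 10.
Nonzero differences (with sign): -5, +6, +9, +9, -4, -9, -8, -3, -5, -5
Step 2: Count signs: positive = 3, negative = 7.
Step 3: Under H0: P(positive) = 0.5, so the number of positives S ~ Bin(10, 0.5).
Step 4: Two-sided exact p-value = sum of Bin(10,0.5) probabilities at or below the observed probability = 0.343750.
Step 5: alpha = 0.1. fail to reject H0.

n_eff = 10, pos = 3, neg = 7, p = 0.343750, fail to reject H0.


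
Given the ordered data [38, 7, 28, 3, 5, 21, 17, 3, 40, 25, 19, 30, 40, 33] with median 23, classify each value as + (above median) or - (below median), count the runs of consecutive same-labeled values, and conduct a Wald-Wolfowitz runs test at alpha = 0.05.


Step 1: Compute median = 23; label A = above, B = below.
Labels in order: ABABBBBBAABAAA  (n_A = 7, n_B = 7)
Step 2: Count runs R = 7.
Step 3: Under H0 (random ordering), E[R] = 2*n_A*n_B/(n_A+n_B) + 1 = 2*7*7/14 + 1 = 8.0000.
        Var[R] = 2*n_A*n_B*(2*n_A*n_B - n_A - n_B) / ((n_A+n_B)^2 * (n_A+n_B-1)) = 8232/2548 = 3.2308.
        SD[R] = 1.7974.
Step 4: Continuity-corrected z = (R + 0.5 - E[R]) / SD[R] = (7 + 0.5 - 8.0000) / 1.7974 = -0.2782.
Step 5: Two-sided p-value via normal approximation = 2*(1 - Phi(|z|)) = 0.780879.
Step 6: alpha = 0.05. fail to reject H0.

R = 7, z = -0.2782, p = 0.780879, fail to reject H0.
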